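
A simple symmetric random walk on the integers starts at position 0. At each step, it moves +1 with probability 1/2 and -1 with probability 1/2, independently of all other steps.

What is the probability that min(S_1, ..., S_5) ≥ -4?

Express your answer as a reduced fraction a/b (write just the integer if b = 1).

Let f(t,s) = #length-t paths at position s with S_1..S_t all ≥ -4.
f(t,s) = f(t-1,s-1) + f(t-1,s+1) for s ≥ -4; f(t,s) = 0 for s < -4.
t=0: f(0,0)=1
t=1: f(1,-1)=1 f(1,1)=1
t=2: f(2,-2)=1 f(2,0)=2 f(2,2)=1
t=3: f(3,-3)=1 f(3,-1)=3 f(3,1)=3 f(3,3)=1
t=4: f(4,-4)=1 f(4,-2)=4 f(4,0)=6 f(4,2)=4 f(4,4)=1
t=5: f(5,-3)=5 f(5,-1)=10 f(5,1)=10 f(5,3)=5 f(5,5)=1
Σ_s f(5,s) = 31
P = 31/32 = 31/32

Answer: 31/32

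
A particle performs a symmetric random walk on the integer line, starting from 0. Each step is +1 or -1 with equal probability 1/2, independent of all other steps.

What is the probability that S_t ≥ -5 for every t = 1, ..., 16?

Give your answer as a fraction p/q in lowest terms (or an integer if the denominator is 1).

Answer: 28067/32768

Derivation:
Let f(t,s) = #length-t paths at position s with S_1..S_t all ≥ -5.
f(t,s) = f(t-1,s-1) + f(t-1,s+1) for s ≥ -5; f(t,s) = 0 for s < -5.
t=0: f(0,0)=1
t=1: f(1,-1)=1 f(1,1)=1
t=2: f(2,-2)=1 f(2,0)=2 f(2,2)=1
t=3: f(3,-3)=1 f(3,-1)=3 f(3,1)=3 f(3,3)=1
t=4: f(4,-4)=1 f(4,-2)=4 f(4,0)=6 f(4,2)=4 f(4,4)=1
t=5: f(5,-5)=1 f(5,-3)=5 f(5,-1)=10 f(5,1)=10 f(5,3)=5 f(5,5)=1
t=6: f(6,-4)=6 f(6,-2)=15 f(6,0)=20 f(6,2)=15 f(6,4)=6 f(6,6)=1
t=7: f(7,-5)=6 f(7,-3)=21 f(7,-1)=35 f(7,1)=35 f(7,3)=21 f(7,5)=7 f(7,7)=1
t=8: f(8,-4)=27 f(8,-2)=56 f(8,0)=70 f(8,2)=56 f(8,4)=28 f(8,6)=8 f(8,8)=1
t=9: f(9,-5)=27 f(9,-3)=83 f(9,-1)=126 f(9,1)=126 f(9,3)=84 f(9,5)=36 f(9,7)=9 f(9,9)=1
t=10: f(10,-4)=110 f(10,-2)=209 f(10,0)=252 f(10,2)=210 f(10,4)=120 f(10,6)=45 f(10,8)=10 f(10,10)=1
t=11: f(11,-5)=110 f(11,-3)=319 f(11,-1)=461 f(11,1)=462 f(11,3)=330 f(11,5)=165 f(11,7)=55 f(11,9)=11 f(11,11)=1
t=12: f(12,-4)=429 f(12,-2)=780 f(12,0)=923 f(12,2)=792 f(12,4)=495 f(12,6)=220 f(12,8)=66 f(12,10)=12 f(12,12)=1
t=13: f(13,-5)=429 f(13,-3)=1209 f(13,-1)=1703 f(13,1)=1715 f(13,3)=1287 f(13,5)=715 f(13,7)=286 f(13,9)=78 f(13,11)=13 f(13,13)=1
t=14: f(14,-4)=1638 f(14,-2)=2912 f(14,0)=3418 f(14,2)=3002 f(14,4)=2002 f(14,6)=1001 f(14,8)=364 f(14,10)=91 f(14,12)=14 f(14,14)=1
t=15: f(15,-5)=1638 f(15,-3)=4550 f(15,-1)=6330 f(15,1)=6420 f(15,3)=5004 f(15,5)=3003 f(15,7)=1365 f(15,9)=455 f(15,11)=105 f(15,13)=15 f(15,15)=1
t=16: f(16,-4)=6188 f(16,-2)=10880 f(16,0)=12750 f(16,2)=11424 f(16,4)=8007 f(16,6)=4368 f(16,8)=1820 f(16,10)=560 f(16,12)=120 f(16,14)=16 f(16,16)=1
Σ_s f(16,s) = 56134
P = 56134/65536 = 28067/32768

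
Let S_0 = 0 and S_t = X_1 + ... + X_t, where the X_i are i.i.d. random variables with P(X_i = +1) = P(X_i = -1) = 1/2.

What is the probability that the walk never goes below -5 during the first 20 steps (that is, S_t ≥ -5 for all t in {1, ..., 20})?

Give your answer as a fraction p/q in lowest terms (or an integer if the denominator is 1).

Let f(t,s) = #length-t paths at position s with S_1..S_t all ≥ -5.
f(t,s) = f(t-1,s-1) + f(t-1,s+1) for s ≥ -5; f(t,s) = 0 for s < -5.
t=0: f(0,0)=1
t=1: f(1,-1)=1 f(1,1)=1
t=2: f(2,-2)=1 f(2,0)=2 f(2,2)=1
t=3: f(3,-3)=1 f(3,-1)=3 f(3,1)=3 f(3,3)=1
t=4: f(4,-4)=1 f(4,-2)=4 f(4,0)=6 f(4,2)=4 f(4,4)=1
t=5: f(5,-5)=1 f(5,-3)=5 f(5,-1)=10 f(5,1)=10 f(5,3)=5 f(5,5)=1
t=6: f(6,-4)=6 f(6,-2)=15 f(6,0)=20 f(6,2)=15 f(6,4)=6 f(6,6)=1
t=7: f(7,-5)=6 f(7,-3)=21 f(7,-1)=35 f(7,1)=35 f(7,3)=21 f(7,5)=7 f(7,7)=1
t=8: f(8,-4)=27 f(8,-2)=56 f(8,0)=70 f(8,2)=56 f(8,4)=28 f(8,6)=8 f(8,8)=1
t=9: f(9,-5)=27 f(9,-3)=83 f(9,-1)=126 f(9,1)=126 f(9,3)=84 f(9,5)=36 f(9,7)=9 f(9,9)=1
t=10: f(10,-4)=110 f(10,-2)=209 f(10,0)=252 f(10,2)=210 f(10,4)=120 f(10,6)=45 f(10,8)=10 f(10,10)=1
t=11: f(11,-5)=110 f(11,-3)=319 f(11,-1)=461 f(11,1)=462 f(11,3)=330 f(11,5)=165 f(11,7)=55 f(11,9)=11 f(11,11)=1
t=12: f(12,-4)=429 f(12,-2)=780 f(12,0)=923 f(12,2)=792 f(12,4)=495 f(12,6)=220 f(12,8)=66 f(12,10)=12 f(12,12)=1
t=13: f(13,-5)=429 f(13,-3)=1209 f(13,-1)=1703 f(13,1)=1715 f(13,3)=1287 f(13,5)=715 f(13,7)=286 f(13,9)=78 f(13,11)=13 f(13,13)=1
t=14: f(14,-4)=1638 f(14,-2)=2912 f(14,0)=3418 f(14,2)=3002 f(14,4)=2002 f(14,6)=1001 f(14,8)=364 f(14,10)=91 f(14,12)=14 f(14,14)=1
t=15: f(15,-5)=1638 f(15,-3)=4550 f(15,-1)=6330 f(15,1)=6420 f(15,3)=5004 f(15,5)=3003 f(15,7)=1365 f(15,9)=455 f(15,11)=105 f(15,13)=15 f(15,15)=1
t=16: f(16,-4)=6188 f(16,-2)=10880 f(16,0)=12750 f(16,2)=11424 f(16,4)=8007 f(16,6)=4368 f(16,8)=1820 f(16,10)=560 f(16,12)=120 f(16,14)=16 f(16,16)=1
t=17: f(17,-5)=6188 f(17,-3)=17068 f(17,-1)=23630 f(17,1)=24174 f(17,3)=19431 f(17,5)=12375 f(17,7)=6188 f(17,9)=2380 f(17,11)=680 f(17,13)=136 f(17,15)=17 f(17,17)=1
t=18: f(18,-4)=23256 f(18,-2)=40698 f(18,0)=47804 f(18,2)=43605 f(18,4)=31806 f(18,6)=18563 f(18,8)=8568 f(18,10)=3060 f(18,12)=816 f(18,14)=153 f(18,16)=18 f(18,18)=1
t=19: f(19,-5)=23256 f(19,-3)=63954 f(19,-1)=88502 f(19,1)=91409 f(19,3)=75411 f(19,5)=50369 f(19,7)=27131 f(19,9)=11628 f(19,11)=3876 f(19,13)=969 f(19,15)=171 f(19,17)=19 f(19,19)=1
t=20: f(20,-4)=87210 f(20,-2)=152456 f(20,0)=179911 f(20,2)=166820 f(20,4)=125780 f(20,6)=77500 f(20,8)=38759 f(20,10)=15504 f(20,12)=4845 f(20,14)=1140 f(20,16)=190 f(20,18)=20 f(20,20)=1
Σ_s f(20,s) = 850136
P = 850136/1048576 = 106267/131072

Answer: 106267/131072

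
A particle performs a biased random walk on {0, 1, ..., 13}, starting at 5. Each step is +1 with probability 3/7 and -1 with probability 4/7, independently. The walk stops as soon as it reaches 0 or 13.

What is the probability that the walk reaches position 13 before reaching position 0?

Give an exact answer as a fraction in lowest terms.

Answer: 5124141/65514541

Derivation:
Biased walk: p = 3/7, q = 4/7, r = q/p = 4/3
Gambler's ruin: P(hit 13 before 0 | start at 5) = (1 - r^a)/(1 - r^N)
r^5 = 1024/243; r^13 = 67108864/1594323
P = (1 - 1024/243) / (1 - 67108864/1594323) = -781/243 / -65514541/1594323 = 5124141/65514541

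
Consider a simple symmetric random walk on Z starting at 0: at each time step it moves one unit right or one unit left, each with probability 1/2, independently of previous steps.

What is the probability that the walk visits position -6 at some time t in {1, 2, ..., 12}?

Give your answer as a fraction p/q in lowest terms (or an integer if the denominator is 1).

Count via complement. Let g(t,s) = #length-t paths at position s with S_1..S_t all ≠ -6.
g(t,s) = g(t-1,s-1) + g(t-1,s+1) for s ≠ -6; g(t,-6) = 0.
t=0: g(0,0)=1
t=1: g(1,-1)=1 g(1,1)=1
t=2: g(2,-2)=1 g(2,0)=2 g(2,2)=1
t=3: g(3,-3)=1 g(3,-1)=3 g(3,1)=3 g(3,3)=1
t=4: g(4,-4)=1 g(4,-2)=4 g(4,0)=6 g(4,2)=4 g(4,4)=1
t=5: g(5,-5)=1 g(5,-3)=5 g(5,-1)=10 g(5,1)=10 g(5,3)=5 g(5,5)=1
t=6: g(6,-4)=6 g(6,-2)=15 g(6,0)=20 g(6,2)=15 g(6,4)=6 g(6,6)=1
t=7: g(7,-5)=6 g(7,-3)=21 g(7,-1)=35 g(7,1)=35 g(7,3)=21 g(7,5)=7 g(7,7)=1
t=8: g(8,-4)=27 g(8,-2)=56 g(8,0)=70 g(8,2)=56 g(8,4)=28 g(8,6)=8 g(8,8)=1
t=9: g(9,-5)=27 g(9,-3)=83 g(9,-1)=126 g(9,1)=126 g(9,3)=84 g(9,5)=36 g(9,7)=9 g(9,9)=1
t=10: g(10,-4)=110 g(10,-2)=209 g(10,0)=252 g(10,2)=210 g(10,4)=120 g(10,6)=45 g(10,8)=10 g(10,10)=1
t=11: g(11,-5)=110 g(11,-3)=319 g(11,-1)=461 g(11,1)=462 g(11,3)=330 g(11,5)=165 g(11,7)=55 g(11,9)=11 g(11,11)=1
t=12: g(12,-4)=429 g(12,-2)=780 g(12,0)=923 g(12,2)=792 g(12,4)=495 g(12,6)=220 g(12,8)=66 g(12,10)=12 g(12,12)=1
Paths never hitting -6: Σ_s g(12,s) = 3718
Paths hitting -6: 2^12 - 3718 = 378
P = 378/4096 = 189/2048

Answer: 189/2048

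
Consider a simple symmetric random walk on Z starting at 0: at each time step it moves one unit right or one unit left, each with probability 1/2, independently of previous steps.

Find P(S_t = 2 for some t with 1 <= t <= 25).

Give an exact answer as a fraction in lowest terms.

Answer: 2894229/4194304

Derivation:
Count via complement. Let g(t,s) = #length-t paths at position s with S_1..S_t all ≠ 2.
g(t,s) = g(t-1,s-1) + g(t-1,s+1) for s ≠ 2; g(t,2) = 0.
t=0: g(0,0)=1
t=1: g(1,-1)=1 g(1,1)=1
t=2: g(2,-2)=1 g(2,0)=2
t=3: g(3,-3)=1 g(3,-1)=3 g(3,1)=2
t=4: g(4,-4)=1 g(4,-2)=4 g(4,0)=5
t=5: g(5,-5)=1 g(5,-3)=5 g(5,-1)=9 g(5,1)=5
t=6: g(6,-6)=1 g(6,-4)=6 g(6,-2)=14 g(6,0)=14
t=7: g(7,-7)=1 g(7,-5)=7 g(7,-3)=20 g(7,-1)=28 g(7,1)=14
t=8: g(8,-8)=1 g(8,-6)=8 g(8,-4)=27 g(8,-2)=48 g(8,0)=42
t=9: g(9,-9)=1 g(9,-7)=9 g(9,-5)=35 g(9,-3)=75 g(9,-1)=90 g(9,1)=42
t=10: g(10,-10)=1 g(10,-8)=10 g(10,-6)=44 g(10,-4)=110 g(10,-2)=165 g(10,0)=132
t=11: g(11,-11)=1 g(11,-9)=11 g(11,-7)=54 g(11,-5)=154 g(11,-3)=275 g(11,-1)=297 g(11,1)=132
t=12: g(12,-12)=1 g(12,-10)=12 g(12,-8)=65 g(12,-6)=208 g(12,-4)=429 g(12,-2)=572 g(12,0)=429
t=13: g(13,-13)=1 g(13,-11)=13 g(13,-9)=77 g(13,-7)=273 g(13,-5)=637 g(13,-3)=1001 g(13,-1)=1001 g(13,1)=429
t=14: g(14,-14)=1 g(14,-12)=14 g(14,-10)=90 g(14,-8)=350 g(14,-6)=910 g(14,-4)=1638 g(14,-2)=2002 g(14,0)=1430
t=15: g(15,-15)=1 g(15,-13)=15 g(15,-11)=104 g(15,-9)=440 g(15,-7)=1260 g(15,-5)=2548 g(15,-3)=3640 g(15,-1)=3432 g(15,1)=1430
t=16: g(16,-16)=1 g(16,-14)=16 g(16,-12)=119 g(16,-10)=544 g(16,-8)=1700 g(16,-6)=3808 g(16,-4)=6188 g(16,-2)=7072 g(16,0)=4862
t=17: g(17,-17)=1 g(17,-15)=17 g(17,-13)=135 g(17,-11)=663 g(17,-9)=2244 g(17,-7)=5508 g(17,-5)=9996 g(17,-3)=13260 g(17,-1)=11934 g(17,1)=4862
t=18: g(18,-18)=1 g(18,-16)=18 g(18,-14)=152 g(18,-12)=798 g(18,-10)=2907 g(18,-8)=7752 g(18,-6)=15504 g(18,-4)=23256 g(18,-2)=25194 g(18,0)=16796
t=19: g(19,-19)=1 g(19,-17)=19 g(19,-15)=170 g(19,-13)=950 g(19,-11)=3705 g(19,-9)=10659 g(19,-7)=23256 g(19,-5)=38760 g(19,-3)=48450 g(19,-1)=41990 g(19,1)=16796
t=20: g(20,-20)=1 g(20,-18)=20 g(20,-16)=189 g(20,-14)=1120 g(20,-12)=4655 g(20,-10)=14364 g(20,-8)=33915 g(20,-6)=62016 g(20,-4)=87210 g(20,-2)=90440 g(20,0)=58786
t=21: g(21,-21)=1 g(21,-19)=21 g(21,-17)=209 g(21,-15)=1309 g(21,-13)=5775 g(21,-11)=19019 g(21,-9)=48279 g(21,-7)=95931 g(21,-5)=149226 g(21,-3)=177650 g(21,-1)=149226 g(21,1)=58786
t=22: g(22,-22)=1 g(22,-20)=22 g(22,-18)=230 g(22,-16)=1518 g(22,-14)=7084 g(22,-12)=24794 g(22,-10)=67298 g(22,-8)=144210 g(22,-6)=245157 g(22,-4)=326876 g(22,-2)=326876 g(22,0)=208012
t=23: g(23,-23)=1 g(23,-21)=23 g(23,-19)=252 g(23,-17)=1748 g(23,-15)=8602 g(23,-13)=31878 g(23,-11)=92092 g(23,-9)=211508 g(23,-7)=389367 g(23,-5)=572033 g(23,-3)=653752 g(23,-1)=534888 g(23,1)=208012
t=24: g(24,-24)=1 g(24,-22)=24 g(24,-20)=275 g(24,-18)=2000 g(24,-16)=10350 g(24,-14)=40480 g(24,-12)=123970 g(24,-10)=303600 g(24,-8)=600875 g(24,-6)=961400 g(24,-4)=1225785 g(24,-2)=1188640 g(24,0)=742900
t=25: g(25,-25)=1 g(25,-23)=25 g(25,-21)=299 g(25,-19)=2275 g(25,-17)=12350 g(25,-15)=50830 g(25,-13)=164450 g(25,-11)=427570 g(25,-9)=904475 g(25,-7)=1562275 g(25,-5)=2187185 g(25,-3)=2414425 g(25,-1)=1931540 g(25,1)=742900
Paths never hitting 2: Σ_s g(25,s) = 10400600
Paths hitting 2: 2^25 - 10400600 = 23153832
P = 23153832/33554432 = 2894229/4194304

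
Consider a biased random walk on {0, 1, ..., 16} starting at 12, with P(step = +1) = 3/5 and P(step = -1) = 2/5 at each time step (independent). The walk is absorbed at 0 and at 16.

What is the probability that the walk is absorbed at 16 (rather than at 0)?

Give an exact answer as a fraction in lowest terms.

Biased walk: p = 3/5, q = 2/5, r = q/p = 2/3
Gambler's ruin: P(hit 16 before 0 | start at 12) = (1 - r^a)/(1 - r^N)
r^12 = 4096/531441; r^16 = 65536/43046721
P = (1 - 4096/531441) / (1 - 65536/43046721) = 527345/531441 / 42981185/43046721 = 657153/661249

Answer: 657153/661249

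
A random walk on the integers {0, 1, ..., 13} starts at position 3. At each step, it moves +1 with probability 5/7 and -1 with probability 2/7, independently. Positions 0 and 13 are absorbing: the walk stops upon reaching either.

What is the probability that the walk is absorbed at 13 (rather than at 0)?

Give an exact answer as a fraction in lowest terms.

Answer: 380859375/406898311

Derivation:
Biased walk: p = 5/7, q = 2/7, r = q/p = 2/5
Gambler's ruin: P(hit 13 before 0 | start at 3) = (1 - r^a)/(1 - r^N)
r^3 = 8/125; r^13 = 8192/1220703125
P = (1 - 8/125) / (1 - 8192/1220703125) = 117/125 / 1220694933/1220703125 = 380859375/406898311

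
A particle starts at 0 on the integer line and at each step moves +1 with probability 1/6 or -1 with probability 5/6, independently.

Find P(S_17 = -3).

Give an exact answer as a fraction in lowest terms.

Answer: 23740234375/2115832430592

Derivation:
To reach position -3 after 17 steps: need 7 steps of +1 and 10 steps of -1.
Number of such sequences: C(17,7) = 19448
Each has probability (1/6)^7 · (5/6)^10 = 9765625/16926659444736
P = 19448 · 9765625/16926659444736 = 23740234375/2115832430592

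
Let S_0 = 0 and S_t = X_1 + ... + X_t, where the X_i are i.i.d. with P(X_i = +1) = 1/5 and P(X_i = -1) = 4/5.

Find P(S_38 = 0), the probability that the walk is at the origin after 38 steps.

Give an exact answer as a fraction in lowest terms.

To be at 0 after 38 steps: need exactly 19 steps of +1 and 19 of -1.
Number of such sequences: C(38,19) = 35345263800
Each has probability (1/5)^19 · (4/5)^19 = 274877906944/363797880709171295166015625
P = 35345263800 · 274877906944/363797880709171295166015625 = 388625285349101273088/14551915228366851806640625

Answer: 388625285349101273088/14551915228366851806640625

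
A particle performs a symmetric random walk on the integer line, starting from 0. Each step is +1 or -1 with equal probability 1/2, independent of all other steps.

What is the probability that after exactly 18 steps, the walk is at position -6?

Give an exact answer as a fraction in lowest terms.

Answer: 4641/65536

Derivation:
To reach position -6 after 18 steps: need 6 steps of +1 and 12 of -1.
Favorable paths: C(18,6) = 18564
Total paths: 2^18 = 262144
P = 18564/262144 = 4641/65536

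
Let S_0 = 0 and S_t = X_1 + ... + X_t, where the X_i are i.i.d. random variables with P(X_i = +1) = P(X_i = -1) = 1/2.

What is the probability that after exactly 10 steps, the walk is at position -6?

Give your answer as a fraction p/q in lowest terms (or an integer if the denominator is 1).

Answer: 45/1024

Derivation:
To reach position -6 after 10 steps: need 2 steps of +1 and 8 of -1.
Favorable paths: C(10,2) = 45
Total paths: 2^10 = 1024
P = 45/1024 = 45/1024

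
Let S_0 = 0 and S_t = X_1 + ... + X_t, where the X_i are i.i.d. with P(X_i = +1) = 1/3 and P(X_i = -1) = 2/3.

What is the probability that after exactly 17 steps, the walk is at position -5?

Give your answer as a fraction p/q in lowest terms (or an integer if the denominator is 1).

To reach position -5 after 17 steps: need 6 steps of +1 and 11 steps of -1.
Number of such sequences: C(17,6) = 12376
Each has probability (1/3)^6 · (2/3)^11 = 2048/129140163
P = 12376 · 2048/129140163 = 25346048/129140163

Answer: 25346048/129140163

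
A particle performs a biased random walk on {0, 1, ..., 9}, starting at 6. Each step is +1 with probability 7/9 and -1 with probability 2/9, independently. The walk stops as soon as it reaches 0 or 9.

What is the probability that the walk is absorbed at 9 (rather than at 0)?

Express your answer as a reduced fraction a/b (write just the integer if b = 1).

Answer: 120393/120457

Derivation:
Biased walk: p = 7/9, q = 2/9, r = q/p = 2/7
Gambler's ruin: P(hit 9 before 0 | start at 6) = (1 - r^a)/(1 - r^N)
r^6 = 64/117649; r^9 = 512/40353607
P = (1 - 64/117649) / (1 - 512/40353607) = 117585/117649 / 40353095/40353607 = 120393/120457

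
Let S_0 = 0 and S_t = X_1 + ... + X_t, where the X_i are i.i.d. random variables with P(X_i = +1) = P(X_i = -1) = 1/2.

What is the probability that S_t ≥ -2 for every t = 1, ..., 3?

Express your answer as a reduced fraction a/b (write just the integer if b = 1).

Let f(t,s) = #length-t paths at position s with S_1..S_t all ≥ -2.
f(t,s) = f(t-1,s-1) + f(t-1,s+1) for s ≥ -2; f(t,s) = 0 for s < -2.
t=0: f(0,0)=1
t=1: f(1,-1)=1 f(1,1)=1
t=2: f(2,-2)=1 f(2,0)=2 f(2,2)=1
t=3: f(3,-1)=3 f(3,1)=3 f(3,3)=1
Σ_s f(3,s) = 7
P = 7/8 = 7/8

Answer: 7/8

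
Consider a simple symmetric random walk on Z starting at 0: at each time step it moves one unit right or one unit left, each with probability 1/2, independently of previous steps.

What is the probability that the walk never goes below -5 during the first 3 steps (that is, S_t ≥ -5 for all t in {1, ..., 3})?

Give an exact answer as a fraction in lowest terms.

Answer: 1

Derivation:
Let f(t,s) = #length-t paths at position s with S_1..S_t all ≥ -5.
f(t,s) = f(t-1,s-1) + f(t-1,s+1) for s ≥ -5; f(t,s) = 0 for s < -5.
t=0: f(0,0)=1
t=1: f(1,-1)=1 f(1,1)=1
t=2: f(2,-2)=1 f(2,0)=2 f(2,2)=1
t=3: f(3,-3)=1 f(3,-1)=3 f(3,1)=3 f(3,3)=1
Σ_s f(3,s) = 8
P = 8/8 = 1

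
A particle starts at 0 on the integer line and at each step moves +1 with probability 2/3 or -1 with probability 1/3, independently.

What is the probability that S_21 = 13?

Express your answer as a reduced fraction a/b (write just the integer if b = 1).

To reach position 13 after 21 steps: need 17 steps of +1 and 4 steps of -1.
Number of such sequences: C(21,17) = 5985
Each has probability (2/3)^17 · (1/3)^4 = 131072/10460353203
P = 5985 · 131072/10460353203 = 87162880/1162261467

Answer: 87162880/1162261467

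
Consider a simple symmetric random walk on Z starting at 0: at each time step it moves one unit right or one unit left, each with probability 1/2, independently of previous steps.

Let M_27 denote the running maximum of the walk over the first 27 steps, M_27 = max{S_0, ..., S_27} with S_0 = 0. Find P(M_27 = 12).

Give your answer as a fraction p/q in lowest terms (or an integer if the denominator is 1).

Answer: 444015/67108864

Derivation:
Let M_27 = max(S_0,...,S_27). Use the reflection principle: for j ≥ 1, #{paths with M_27 ≥ j} = #{S_27 ≥ j} + #{S_27 ≥ j+1}.
By reflection, #{M_27 ≥ 12} = #{S_27 ≥ 12} + #{S_27 ≥ 13} = 1285624 + 1285624 = 2571248.
#{M_27 ≥ 13} = #{S_27 ≥ 13} + #{S_27 ≥ 14} = 1285624 + 397594 = 1683218.
#{M_27 = 12} = 2571248 - 1683218 = 888030.
P(M_27 = 12) = 888030/134217728 = 444015/67108864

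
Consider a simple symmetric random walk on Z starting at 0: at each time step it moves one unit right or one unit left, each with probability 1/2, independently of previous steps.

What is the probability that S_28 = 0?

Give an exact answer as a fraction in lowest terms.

Answer: 5014575/33554432

Derivation:
To return to 0 after 28 steps: need exactly 14 steps of +1 and 14 of -1.
Favorable paths: C(28,14) = 40116600
Total paths: 2^28 = 268435456
P = 40116600/268435456 = 5014575/33554432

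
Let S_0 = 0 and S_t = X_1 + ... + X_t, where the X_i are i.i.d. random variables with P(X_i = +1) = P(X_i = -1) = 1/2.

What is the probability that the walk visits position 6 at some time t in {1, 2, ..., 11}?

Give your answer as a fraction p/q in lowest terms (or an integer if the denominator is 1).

Count via complement. Let g(t,s) = #length-t paths at position s with S_1..S_t all ≠ 6.
g(t,s) = g(t-1,s-1) + g(t-1,s+1) for s ≠ 6; g(t,6) = 0.
t=0: g(0,0)=1
t=1: g(1,-1)=1 g(1,1)=1
t=2: g(2,-2)=1 g(2,0)=2 g(2,2)=1
t=3: g(3,-3)=1 g(3,-1)=3 g(3,1)=3 g(3,3)=1
t=4: g(4,-4)=1 g(4,-2)=4 g(4,0)=6 g(4,2)=4 g(4,4)=1
t=5: g(5,-5)=1 g(5,-3)=5 g(5,-1)=10 g(5,1)=10 g(5,3)=5 g(5,5)=1
t=6: g(6,-6)=1 g(6,-4)=6 g(6,-2)=15 g(6,0)=20 g(6,2)=15 g(6,4)=6
t=7: g(7,-7)=1 g(7,-5)=7 g(7,-3)=21 g(7,-1)=35 g(7,1)=35 g(7,3)=21 g(7,5)=6
t=8: g(8,-8)=1 g(8,-6)=8 g(8,-4)=28 g(8,-2)=56 g(8,0)=70 g(8,2)=56 g(8,4)=27
t=9: g(9,-9)=1 g(9,-7)=9 g(9,-5)=36 g(9,-3)=84 g(9,-1)=126 g(9,1)=126 g(9,3)=83 g(9,5)=27
t=10: g(10,-10)=1 g(10,-8)=10 g(10,-6)=45 g(10,-4)=120 g(10,-2)=210 g(10,0)=252 g(10,2)=209 g(10,4)=110
t=11: g(11,-11)=1 g(11,-9)=11 g(11,-7)=55 g(11,-5)=165 g(11,-3)=330 g(11,-1)=462 g(11,1)=461 g(11,3)=319 g(11,5)=110
Paths never hitting 6: Σ_s g(11,s) = 1914
Paths hitting 6: 2^11 - 1914 = 134
P = 134/2048 = 67/1024

Answer: 67/1024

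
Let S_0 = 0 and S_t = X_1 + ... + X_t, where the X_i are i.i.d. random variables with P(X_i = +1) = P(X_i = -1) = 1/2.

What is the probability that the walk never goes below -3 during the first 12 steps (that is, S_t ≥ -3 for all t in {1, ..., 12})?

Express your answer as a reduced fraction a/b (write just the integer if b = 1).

Answer: 3003/4096

Derivation:
Let f(t,s) = #length-t paths at position s with S_1..S_t all ≥ -3.
f(t,s) = f(t-1,s-1) + f(t-1,s+1) for s ≥ -3; f(t,s) = 0 for s < -3.
t=0: f(0,0)=1
t=1: f(1,-1)=1 f(1,1)=1
t=2: f(2,-2)=1 f(2,0)=2 f(2,2)=1
t=3: f(3,-3)=1 f(3,-1)=3 f(3,1)=3 f(3,3)=1
t=4: f(4,-2)=4 f(4,0)=6 f(4,2)=4 f(4,4)=1
t=5: f(5,-3)=4 f(5,-1)=10 f(5,1)=10 f(5,3)=5 f(5,5)=1
t=6: f(6,-2)=14 f(6,0)=20 f(6,2)=15 f(6,4)=6 f(6,6)=1
t=7: f(7,-3)=14 f(7,-1)=34 f(7,1)=35 f(7,3)=21 f(7,5)=7 f(7,7)=1
t=8: f(8,-2)=48 f(8,0)=69 f(8,2)=56 f(8,4)=28 f(8,6)=8 f(8,8)=1
t=9: f(9,-3)=48 f(9,-1)=117 f(9,1)=125 f(9,3)=84 f(9,5)=36 f(9,7)=9 f(9,9)=1
t=10: f(10,-2)=165 f(10,0)=242 f(10,2)=209 f(10,4)=120 f(10,6)=45 f(10,8)=10 f(10,10)=1
t=11: f(11,-3)=165 f(11,-1)=407 f(11,1)=451 f(11,3)=329 f(11,5)=165 f(11,7)=55 f(11,9)=11 f(11,11)=1
t=12: f(12,-2)=572 f(12,0)=858 f(12,2)=780 f(12,4)=494 f(12,6)=220 f(12,8)=66 f(12,10)=12 f(12,12)=1
Σ_s f(12,s) = 3003
P = 3003/4096 = 3003/4096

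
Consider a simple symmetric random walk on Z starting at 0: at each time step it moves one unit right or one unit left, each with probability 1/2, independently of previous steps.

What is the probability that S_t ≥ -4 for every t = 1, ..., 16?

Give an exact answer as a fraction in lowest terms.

Answer: 25883/32768

Derivation:
Let f(t,s) = #length-t paths at position s with S_1..S_t all ≥ -4.
f(t,s) = f(t-1,s-1) + f(t-1,s+1) for s ≥ -4; f(t,s) = 0 for s < -4.
t=0: f(0,0)=1
t=1: f(1,-1)=1 f(1,1)=1
t=2: f(2,-2)=1 f(2,0)=2 f(2,2)=1
t=3: f(3,-3)=1 f(3,-1)=3 f(3,1)=3 f(3,3)=1
t=4: f(4,-4)=1 f(4,-2)=4 f(4,0)=6 f(4,2)=4 f(4,4)=1
t=5: f(5,-3)=5 f(5,-1)=10 f(5,1)=10 f(5,3)=5 f(5,5)=1
t=6: f(6,-4)=5 f(6,-2)=15 f(6,0)=20 f(6,2)=15 f(6,4)=6 f(6,6)=1
t=7: f(7,-3)=20 f(7,-1)=35 f(7,1)=35 f(7,3)=21 f(7,5)=7 f(7,7)=1
t=8: f(8,-4)=20 f(8,-2)=55 f(8,0)=70 f(8,2)=56 f(8,4)=28 f(8,6)=8 f(8,8)=1
t=9: f(9,-3)=75 f(9,-1)=125 f(9,1)=126 f(9,3)=84 f(9,5)=36 f(9,7)=9 f(9,9)=1
t=10: f(10,-4)=75 f(10,-2)=200 f(10,0)=251 f(10,2)=210 f(10,4)=120 f(10,6)=45 f(10,8)=10 f(10,10)=1
t=11: f(11,-3)=275 f(11,-1)=451 f(11,1)=461 f(11,3)=330 f(11,5)=165 f(11,7)=55 f(11,9)=11 f(11,11)=1
t=12: f(12,-4)=275 f(12,-2)=726 f(12,0)=912 f(12,2)=791 f(12,4)=495 f(12,6)=220 f(12,8)=66 f(12,10)=12 f(12,12)=1
t=13: f(13,-3)=1001 f(13,-1)=1638 f(13,1)=1703 f(13,3)=1286 f(13,5)=715 f(13,7)=286 f(13,9)=78 f(13,11)=13 f(13,13)=1
t=14: f(14,-4)=1001 f(14,-2)=2639 f(14,0)=3341 f(14,2)=2989 f(14,4)=2001 f(14,6)=1001 f(14,8)=364 f(14,10)=91 f(14,12)=14 f(14,14)=1
t=15: f(15,-3)=3640 f(15,-1)=5980 f(15,1)=6330 f(15,3)=4990 f(15,5)=3002 f(15,7)=1365 f(15,9)=455 f(15,11)=105 f(15,13)=15 f(15,15)=1
t=16: f(16,-4)=3640 f(16,-2)=9620 f(16,0)=12310 f(16,2)=11320 f(16,4)=7992 f(16,6)=4367 f(16,8)=1820 f(16,10)=560 f(16,12)=120 f(16,14)=16 f(16,16)=1
Σ_s f(16,s) = 51766
P = 51766/65536 = 25883/32768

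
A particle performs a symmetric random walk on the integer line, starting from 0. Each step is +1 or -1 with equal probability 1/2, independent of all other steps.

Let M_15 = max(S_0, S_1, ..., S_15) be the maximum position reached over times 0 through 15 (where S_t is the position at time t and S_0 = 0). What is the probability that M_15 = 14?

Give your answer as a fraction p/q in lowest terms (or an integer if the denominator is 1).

Answer: 1/32768

Derivation:
Let M_15 = max(S_0,...,S_15). Use the reflection principle: for j ≥ 1, #{paths with M_15 ≥ j} = #{S_15 ≥ j} + #{S_15 ≥ j+1}.
By reflection, #{M_15 ≥ 14} = #{S_15 ≥ 14} + #{S_15 ≥ 15} = 1 + 1 = 2.
#{M_15 ≥ 15} = #{S_15 ≥ 15} + #{S_15 ≥ 16} = 1 + 0 = 1.
#{M_15 = 14} = 2 - 1 = 1.
P(M_15 = 14) = 1/32768 = 1/32768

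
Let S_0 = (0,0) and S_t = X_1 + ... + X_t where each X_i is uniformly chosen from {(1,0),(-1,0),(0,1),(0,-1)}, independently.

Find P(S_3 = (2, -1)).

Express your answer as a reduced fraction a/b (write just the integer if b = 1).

Answer: 3/64

Derivation:
Let h be the number of horizontal steps (so 3-h are vertical). To end at (2,-1) need (h+2)/2 right-steps and ((3-h)-1)/2 up-steps.
Sum over h with 2 ≤ h ≤ 2, h ≡ 0 (mod 2), 3-h ≡ 1 (mod 2):
h=2: C(3,2)·C(2,2)·C(1,0) = 3·1·1 = 3
Total favorable: 3
Total paths: 4^3 = 64
P = 3/64 = 3/64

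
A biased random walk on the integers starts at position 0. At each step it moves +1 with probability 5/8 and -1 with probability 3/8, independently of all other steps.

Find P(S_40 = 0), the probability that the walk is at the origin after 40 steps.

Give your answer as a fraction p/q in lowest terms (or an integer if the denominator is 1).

To be at 0 after 40 steps: need exactly 20 steps of +1 and 20 of -1.
Number of such sequences: C(40,20) = 137846528820
Each has probability (5/8)^20 · (3/8)^20 = 332525673007965087890625/1329227995784915872903807060280344576
P = 137846528820 · 332525673007965087890625/1329227995784915872903807060280344576 = 11459377441920588894367218017578125/332306998946228968225951765070086144

Answer: 11459377441920588894367218017578125/332306998946228968225951765070086144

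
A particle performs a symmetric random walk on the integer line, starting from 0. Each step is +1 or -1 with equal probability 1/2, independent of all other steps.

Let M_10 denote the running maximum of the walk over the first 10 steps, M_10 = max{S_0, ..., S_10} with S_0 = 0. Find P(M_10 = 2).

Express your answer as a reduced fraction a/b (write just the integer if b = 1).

Answer: 105/512

Derivation:
Let M_10 = max(S_0,...,S_10). Use the reflection principle: for j ≥ 1, #{paths with M_10 ≥ j} = #{S_10 ≥ j} + #{S_10 ≥ j+1}.
By reflection, #{M_10 ≥ 2} = #{S_10 ≥ 2} + #{S_10 ≥ 3} = 386 + 176 = 562.
#{M_10 ≥ 3} = #{S_10 ≥ 3} + #{S_10 ≥ 4} = 176 + 176 = 352.
#{M_10 = 2} = 562 - 352 = 210.
P(M_10 = 2) = 210/1024 = 105/512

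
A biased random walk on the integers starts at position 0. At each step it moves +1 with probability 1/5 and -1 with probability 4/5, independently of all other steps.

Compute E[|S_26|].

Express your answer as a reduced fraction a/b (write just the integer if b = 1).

Answer: 23246801104062512314/1490116119384765625

Derivation:
S_26 takes values m ≡ 0 (mod 2) with |m| ≤ 26; P(S_26=m) = C(26,(26+m)/2) · (1/5)^((26+m)/2) · (4/5)^((26-m)/2).
Distribution: P(S=-26)=4503599627370496/1490116119384765625, P(S=-24)=29273397577908224/1490116119384765625, P(S=-22)=3659174697238528/59604644775390625, P(S=-20)=7318349394477056/59604644775390625, P(S=-18)=10520127254560768/59604644775390625, P(S=-16)=57860699900084224/298023223876953125, P(S=-14)=50628112412573696/298023223876953125, P(S=-12)=7232587487510528/59604644775390625, P(S=-10)=4294348820709376/59604644775390625, P(S=-8)=2147174410354688/59604644775390625, P(S=-6)=4562745622003712/298023223876953125, P(S=-4)=1659180226183168/298023223876953125, P(S=-2)=103698764136448/59604644775390625, P(S=0)=27918898036736/59604644775390625, P(S=2)=6481172758528/59604644775390625, P(S=4)=6481172758528/298023223876953125, P(S=6)=1113951567872/298023223876953125, P(S=8)=32763281408/59604644775390625, P(S=10)=4095410176/59604644775390625, P(S=12)=431095808/59604644775390625, P(S=14)=188604416/298023223876953125, P(S=16)=13471744/298023223876953125, P(S=18)=153088/59604644775390625, P(S=20)=6656/59604644775390625, P(S=22)=208/59604644775390625, P(S=24)=104/1490116119384765625, P(S=26)=1/1490116119384765625
E[|S_26|] = Σ_m |m|·P(S_26=m) = 23246801104062512314/1490116119384765625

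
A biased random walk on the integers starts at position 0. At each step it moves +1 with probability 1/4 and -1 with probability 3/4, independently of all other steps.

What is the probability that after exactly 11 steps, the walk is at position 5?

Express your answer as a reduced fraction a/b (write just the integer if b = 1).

Answer: 4455/4194304

Derivation:
To reach position 5 after 11 steps: need 8 steps of +1 and 3 steps of -1.
Number of such sequences: C(11,8) = 165
Each has probability (1/4)^8 · (3/4)^3 = 27/4194304
P = 165 · 27/4194304 = 4455/4194304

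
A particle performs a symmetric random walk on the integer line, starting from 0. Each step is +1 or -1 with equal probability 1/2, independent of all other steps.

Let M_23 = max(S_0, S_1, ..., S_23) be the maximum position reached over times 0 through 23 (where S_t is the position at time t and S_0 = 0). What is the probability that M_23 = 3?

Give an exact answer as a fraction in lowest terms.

Answer: 572033/4194304

Derivation:
Let M_23 = max(S_0,...,S_23). Use the reflection principle: for j ≥ 1, #{paths with M_23 ≥ j} = #{S_23 ≥ j} + #{S_23 ≥ j+1}.
By reflection, #{M_23 ≥ 3} = #{S_23 ≥ 3} + #{S_23 ≥ 4} = 2842226 + 1698160 = 4540386.
#{M_23 ≥ 4} = #{S_23 ≥ 4} + #{S_23 ≥ 5} = 1698160 + 1698160 = 3396320.
#{M_23 = 3} = 4540386 - 3396320 = 1144066.
P(M_23 = 3) = 1144066/8388608 = 572033/4194304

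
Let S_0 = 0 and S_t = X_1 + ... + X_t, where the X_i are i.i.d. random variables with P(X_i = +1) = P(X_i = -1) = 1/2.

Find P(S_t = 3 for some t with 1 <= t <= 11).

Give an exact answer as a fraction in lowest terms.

Answer: 397/1024

Derivation:
Count via complement. Let g(t,s) = #length-t paths at position s with S_1..S_t all ≠ 3.
g(t,s) = g(t-1,s-1) + g(t-1,s+1) for s ≠ 3; g(t,3) = 0.
t=0: g(0,0)=1
t=1: g(1,-1)=1 g(1,1)=1
t=2: g(2,-2)=1 g(2,0)=2 g(2,2)=1
t=3: g(3,-3)=1 g(3,-1)=3 g(3,1)=3
t=4: g(4,-4)=1 g(4,-2)=4 g(4,0)=6 g(4,2)=3
t=5: g(5,-5)=1 g(5,-3)=5 g(5,-1)=10 g(5,1)=9
t=6: g(6,-6)=1 g(6,-4)=6 g(6,-2)=15 g(6,0)=19 g(6,2)=9
t=7: g(7,-7)=1 g(7,-5)=7 g(7,-3)=21 g(7,-1)=34 g(7,1)=28
t=8: g(8,-8)=1 g(8,-6)=8 g(8,-4)=28 g(8,-2)=55 g(8,0)=62 g(8,2)=28
t=9: g(9,-9)=1 g(9,-7)=9 g(9,-5)=36 g(9,-3)=83 g(9,-1)=117 g(9,1)=90
t=10: g(10,-10)=1 g(10,-8)=10 g(10,-6)=45 g(10,-4)=119 g(10,-2)=200 g(10,0)=207 g(10,2)=90
t=11: g(11,-11)=1 g(11,-9)=11 g(11,-7)=55 g(11,-5)=164 g(11,-3)=319 g(11,-1)=407 g(11,1)=297
Paths never hitting 3: Σ_s g(11,s) = 1254
Paths hitting 3: 2^11 - 1254 = 794
P = 794/2048 = 397/1024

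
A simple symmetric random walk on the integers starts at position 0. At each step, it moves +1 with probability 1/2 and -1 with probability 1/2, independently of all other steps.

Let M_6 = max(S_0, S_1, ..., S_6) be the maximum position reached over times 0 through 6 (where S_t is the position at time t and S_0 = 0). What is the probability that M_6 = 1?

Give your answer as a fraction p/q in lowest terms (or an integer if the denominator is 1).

Let M_6 = max(S_0,...,S_6). Use the reflection principle: for j ≥ 1, #{paths with M_6 ≥ j} = #{S_6 ≥ j} + #{S_6 ≥ j+1}.
By reflection, #{M_6 ≥ 1} = #{S_6 ≥ 1} + #{S_6 ≥ 2} = 22 + 22 = 44.
#{M_6 ≥ 2} = #{S_6 ≥ 2} + #{S_6 ≥ 3} = 22 + 7 = 29.
#{M_6 = 1} = 44 - 29 = 15.
P(M_6 = 1) = 15/64 = 15/64

Answer: 15/64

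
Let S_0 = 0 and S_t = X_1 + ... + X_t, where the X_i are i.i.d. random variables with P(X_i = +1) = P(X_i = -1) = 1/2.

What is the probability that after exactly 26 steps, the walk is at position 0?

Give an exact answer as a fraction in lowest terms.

Answer: 1300075/8388608

Derivation:
To return to 0 after 26 steps: need exactly 13 steps of +1 and 13 of -1.
Favorable paths: C(26,13) = 10400600
Total paths: 2^26 = 67108864
P = 10400600/67108864 = 1300075/8388608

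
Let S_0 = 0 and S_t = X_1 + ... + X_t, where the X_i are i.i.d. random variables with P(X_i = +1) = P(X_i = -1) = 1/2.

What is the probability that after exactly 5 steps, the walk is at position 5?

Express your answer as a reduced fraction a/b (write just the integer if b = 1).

To reach position 5 after 5 steps: need 5 steps of +1 and 0 of -1.
Favorable paths: C(5,5) = 1
Total paths: 2^5 = 32
P = 1/32 = 1/32

Answer: 1/32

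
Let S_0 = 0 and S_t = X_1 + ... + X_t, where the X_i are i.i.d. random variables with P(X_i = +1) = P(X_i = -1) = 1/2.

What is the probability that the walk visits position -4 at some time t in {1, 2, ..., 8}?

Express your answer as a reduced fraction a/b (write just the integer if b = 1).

Count via complement. Let g(t,s) = #length-t paths at position s with S_1..S_t all ≠ -4.
g(t,s) = g(t-1,s-1) + g(t-1,s+1) for s ≠ -4; g(t,-4) = 0.
t=0: g(0,0)=1
t=1: g(1,-1)=1 g(1,1)=1
t=2: g(2,-2)=1 g(2,0)=2 g(2,2)=1
t=3: g(3,-3)=1 g(3,-1)=3 g(3,1)=3 g(3,3)=1
t=4: g(4,-2)=4 g(4,0)=6 g(4,2)=4 g(4,4)=1
t=5: g(5,-3)=4 g(5,-1)=10 g(5,1)=10 g(5,3)=5 g(5,5)=1
t=6: g(6,-2)=14 g(6,0)=20 g(6,2)=15 g(6,4)=6 g(6,6)=1
t=7: g(7,-3)=14 g(7,-1)=34 g(7,1)=35 g(7,3)=21 g(7,5)=7 g(7,7)=1
t=8: g(8,-2)=48 g(8,0)=69 g(8,2)=56 g(8,4)=28 g(8,6)=8 g(8,8)=1
Paths never hitting -4: Σ_s g(8,s) = 210
Paths hitting -4: 2^8 - 210 = 46
P = 46/256 = 23/128

Answer: 23/128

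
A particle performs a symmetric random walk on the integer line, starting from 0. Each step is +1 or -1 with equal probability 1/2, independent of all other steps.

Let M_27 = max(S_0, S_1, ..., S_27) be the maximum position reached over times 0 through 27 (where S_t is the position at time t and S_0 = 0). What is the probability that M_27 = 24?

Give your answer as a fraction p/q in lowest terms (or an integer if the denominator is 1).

Answer: 27/134217728

Derivation:
Let M_27 = max(S_0,...,S_27). Use the reflection principle: for j ≥ 1, #{paths with M_27 ≥ j} = #{S_27 ≥ j} + #{S_27 ≥ j+1}.
By reflection, #{M_27 ≥ 24} = #{S_27 ≥ 24} + #{S_27 ≥ 25} = 28 + 28 = 56.
#{M_27 ≥ 25} = #{S_27 ≥ 25} + #{S_27 ≥ 26} = 28 + 1 = 29.
#{M_27 = 24} = 56 - 29 = 27.
P(M_27 = 24) = 27/134217728 = 27/134217728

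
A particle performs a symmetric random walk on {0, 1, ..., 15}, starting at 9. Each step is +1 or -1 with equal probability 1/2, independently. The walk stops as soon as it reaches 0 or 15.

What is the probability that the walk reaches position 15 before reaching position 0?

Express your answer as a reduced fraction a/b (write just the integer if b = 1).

Symmetric walk (p = 1/2): the harmonic-function argument gives P(hit 15 before 0 | start at 9) = a/N.
P = 9/15 = 3/5

Answer: 3/5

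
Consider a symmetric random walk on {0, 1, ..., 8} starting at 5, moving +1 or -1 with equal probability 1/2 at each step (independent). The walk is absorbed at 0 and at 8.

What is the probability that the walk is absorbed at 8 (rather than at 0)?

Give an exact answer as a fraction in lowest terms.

Answer: 5/8

Derivation:
Symmetric walk (p = 1/2): the harmonic-function argument gives P(hit 8 before 0 | start at 5) = a/N.
P = 5/8 = 5/8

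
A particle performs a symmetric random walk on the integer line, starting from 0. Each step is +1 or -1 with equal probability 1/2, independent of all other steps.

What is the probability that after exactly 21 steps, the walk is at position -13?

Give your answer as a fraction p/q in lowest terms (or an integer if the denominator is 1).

Answer: 5985/2097152

Derivation:
To reach position -13 after 21 steps: need 4 steps of +1 and 17 of -1.
Favorable paths: C(21,4) = 5985
Total paths: 2^21 = 2097152
P = 5985/2097152 = 5985/2097152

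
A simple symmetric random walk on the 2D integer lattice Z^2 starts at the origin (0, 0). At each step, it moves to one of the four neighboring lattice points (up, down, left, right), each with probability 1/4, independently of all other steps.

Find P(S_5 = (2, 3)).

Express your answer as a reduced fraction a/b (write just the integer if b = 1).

Answer: 5/512

Derivation:
Let h be the number of horizontal steps (so 5-h are vertical). To end at (2,3) need (h+2)/2 right-steps and ((5-h)+3)/2 up-steps.
Sum over h with 2 ≤ h ≤ 2, h ≡ 0 (mod 2), 5-h ≡ 1 (mod 2):
h=2: C(5,2)·C(2,2)·C(3,3) = 10·1·1 = 10
Total favorable: 10
Total paths: 4^5 = 1024
P = 10/1024 = 5/512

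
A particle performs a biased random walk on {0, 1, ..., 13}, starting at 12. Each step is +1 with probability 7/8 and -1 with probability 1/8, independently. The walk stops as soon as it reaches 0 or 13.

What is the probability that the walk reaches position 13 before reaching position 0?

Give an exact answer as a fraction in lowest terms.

Answer: 16148168400/16148168401

Derivation:
Biased walk: p = 7/8, q = 1/8, r = q/p = 1/7
Gambler's ruin: P(hit 13 before 0 | start at 12) = (1 - r^a)/(1 - r^N)
r^12 = 1/13841287201; r^13 = 1/96889010407
P = (1 - 1/13841287201) / (1 - 1/96889010407) = 13841287200/13841287201 / 96889010406/96889010407 = 16148168400/16148168401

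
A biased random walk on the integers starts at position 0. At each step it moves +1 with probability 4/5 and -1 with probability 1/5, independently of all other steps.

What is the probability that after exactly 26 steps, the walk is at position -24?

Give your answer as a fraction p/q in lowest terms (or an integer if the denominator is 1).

Answer: 104/1490116119384765625

Derivation:
To reach position -24 after 26 steps: need 1 step of +1 and 25 steps of -1.
Number of such sequences: C(26,1) = 26
Each has probability (4/5)^1 · (1/5)^25 = 4/1490116119384765625
P = 26 · 4/1490116119384765625 = 104/1490116119384765625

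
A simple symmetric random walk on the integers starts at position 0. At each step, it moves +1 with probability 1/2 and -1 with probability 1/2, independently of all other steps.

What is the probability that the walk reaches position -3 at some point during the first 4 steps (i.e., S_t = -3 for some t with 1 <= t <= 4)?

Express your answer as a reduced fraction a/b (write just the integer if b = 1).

Count via complement. Let g(t,s) = #length-t paths at position s with S_1..S_t all ≠ -3.
g(t,s) = g(t-1,s-1) + g(t-1,s+1) for s ≠ -3; g(t,-3) = 0.
t=0: g(0,0)=1
t=1: g(1,-1)=1 g(1,1)=1
t=2: g(2,-2)=1 g(2,0)=2 g(2,2)=1
t=3: g(3,-1)=3 g(3,1)=3 g(3,3)=1
t=4: g(4,-2)=3 g(4,0)=6 g(4,2)=4 g(4,4)=1
Paths never hitting -3: Σ_s g(4,s) = 14
Paths hitting -3: 2^4 - 14 = 2
P = 2/16 = 1/8

Answer: 1/8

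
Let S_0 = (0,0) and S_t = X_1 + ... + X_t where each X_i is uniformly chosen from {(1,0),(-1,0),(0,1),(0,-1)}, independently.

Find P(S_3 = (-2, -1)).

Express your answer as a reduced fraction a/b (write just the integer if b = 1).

Answer: 3/64

Derivation:
Let h be the number of horizontal steps (so 3-h are vertical). To end at (-2,-1) need (h-2)/2 right-steps and ((3-h)-1)/2 up-steps.
Sum over h with 2 ≤ h ≤ 2, h ≡ 0 (mod 2), 3-h ≡ 1 (mod 2):
h=2: C(3,2)·C(2,0)·C(1,0) = 3·1·1 = 3
Total favorable: 3
Total paths: 4^3 = 64
P = 3/64 = 3/64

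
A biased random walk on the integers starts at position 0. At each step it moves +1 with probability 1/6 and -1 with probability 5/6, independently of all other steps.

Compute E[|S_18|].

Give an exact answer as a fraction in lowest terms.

S_18 takes values m ≡ 0 (mod 2) with |m| ≤ 18; P(S_18=m) = C(18,(18+m)/2) · (1/6)^((18+m)/2) · (5/6)^((18-m)/2).
Distribution: P(S=-18)=3814697265625/101559956668416, P(S=-16)=762939453125/5642219814912, P(S=-14)=2593994140625/11284439629824, P(S=-12)=518798828125/2115832430592, P(S=-10)=518798828125/2821109907456, P(S=-8)=145263671875/1410554953728, P(S=-6)=377685546875/8463329722368, P(S=-4)=10791015625/705277476864, P(S=-2)=23740234375/5642219814912, P(S=0)=23740234375/25389989167104, P(S=2)=949609375/5642219814912, P(S=4)=17265625/705277476864, P(S=6)=24171875/8463329722368, P(S=8)=371875/1410554953728, P(S=10)=53125/2821109907456, P(S=12)=2125/2115832430592, P(S=14)=425/11284439629824, P(S=16)=5/5642219814912, P(S=18)=1/101559956668416
E[|S_18|] = Σ_m |m|·P(S_18=m) = 16927940164639/1410554953728

Answer: 16927940164639/1410554953728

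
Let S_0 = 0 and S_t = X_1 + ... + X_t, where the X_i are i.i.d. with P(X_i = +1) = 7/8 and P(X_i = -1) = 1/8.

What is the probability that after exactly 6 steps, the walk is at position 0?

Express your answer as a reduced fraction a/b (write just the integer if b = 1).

To be at 0 after 6 steps: need exactly 3 steps of +1 and 3 of -1.
Number of such sequences: C(6,3) = 20
Each has probability (7/8)^3 · (1/8)^3 = 343/262144
P = 20 · 343/262144 = 1715/65536

Answer: 1715/65536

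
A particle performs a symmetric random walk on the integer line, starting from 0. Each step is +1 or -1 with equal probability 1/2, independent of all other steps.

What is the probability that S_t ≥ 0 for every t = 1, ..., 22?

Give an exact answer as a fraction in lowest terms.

Let f(t,s) = #length-t paths at position s with S_1..S_t all ≥ 0.
f(t,s) = f(t-1,s-1) + f(t-1,s+1) for s ≥ 0; f(t,s) = 0 for s < 0.
t=0: f(0,0)=1
t=1: f(1,1)=1
t=2: f(2,0)=1 f(2,2)=1
t=3: f(3,1)=2 f(3,3)=1
t=4: f(4,0)=2 f(4,2)=3 f(4,4)=1
t=5: f(5,1)=5 f(5,3)=4 f(5,5)=1
t=6: f(6,0)=5 f(6,2)=9 f(6,4)=5 f(6,6)=1
t=7: f(7,1)=14 f(7,3)=14 f(7,5)=6 f(7,7)=1
t=8: f(8,0)=14 f(8,2)=28 f(8,4)=20 f(8,6)=7 f(8,8)=1
t=9: f(9,1)=42 f(9,3)=48 f(9,5)=27 f(9,7)=8 f(9,9)=1
t=10: f(10,0)=42 f(10,2)=90 f(10,4)=75 f(10,6)=35 f(10,8)=9 f(10,10)=1
t=11: f(11,1)=132 f(11,3)=165 f(11,5)=110 f(11,7)=44 f(11,9)=10 f(11,11)=1
t=12: f(12,0)=132 f(12,2)=297 f(12,4)=275 f(12,6)=154 f(12,8)=54 f(12,10)=11 f(12,12)=1
t=13: f(13,1)=429 f(13,3)=572 f(13,5)=429 f(13,7)=208 f(13,9)=65 f(13,11)=12 f(13,13)=1
t=14: f(14,0)=429 f(14,2)=1001 f(14,4)=1001 f(14,6)=637 f(14,8)=273 f(14,10)=77 f(14,12)=13 f(14,14)=1
t=15: f(15,1)=1430 f(15,3)=2002 f(15,5)=1638 f(15,7)=910 f(15,9)=350 f(15,11)=90 f(15,13)=14 f(15,15)=1
t=16: f(16,0)=1430 f(16,2)=3432 f(16,4)=3640 f(16,6)=2548 f(16,8)=1260 f(16,10)=440 f(16,12)=104 f(16,14)=15 f(16,16)=1
t=17: f(17,1)=4862 f(17,3)=7072 f(17,5)=6188 f(17,7)=3808 f(17,9)=1700 f(17,11)=544 f(17,13)=119 f(17,15)=16 f(17,17)=1
t=18: f(18,0)=4862 f(18,2)=11934 f(18,4)=13260 f(18,6)=9996 f(18,8)=5508 f(18,10)=2244 f(18,12)=663 f(18,14)=135 f(18,16)=17 f(18,18)=1
t=19: f(19,1)=16796 f(19,3)=25194 f(19,5)=23256 f(19,7)=15504 f(19,9)=7752 f(19,11)=2907 f(19,13)=798 f(19,15)=152 f(19,17)=18 f(19,19)=1
t=20: f(20,0)=16796 f(20,2)=41990 f(20,4)=48450 f(20,6)=38760 f(20,8)=23256 f(20,10)=10659 f(20,12)=3705 f(20,14)=950 f(20,16)=170 f(20,18)=19 f(20,20)=1
t=21: f(21,1)=58786 f(21,3)=90440 f(21,5)=87210 f(21,7)=62016 f(21,9)=33915 f(21,11)=14364 f(21,13)=4655 f(21,15)=1120 f(21,17)=189 f(21,19)=20 f(21,21)=1
t=22: f(22,0)=58786 f(22,2)=149226 f(22,4)=177650 f(22,6)=149226 f(22,8)=95931 f(22,10)=48279 f(22,12)=19019 f(22,14)=5775 f(22,16)=1309 f(22,18)=209 f(22,20)=21 f(22,22)=1
Σ_s f(22,s) = 705432
P = 705432/4194304 = 88179/524288

Answer: 88179/524288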